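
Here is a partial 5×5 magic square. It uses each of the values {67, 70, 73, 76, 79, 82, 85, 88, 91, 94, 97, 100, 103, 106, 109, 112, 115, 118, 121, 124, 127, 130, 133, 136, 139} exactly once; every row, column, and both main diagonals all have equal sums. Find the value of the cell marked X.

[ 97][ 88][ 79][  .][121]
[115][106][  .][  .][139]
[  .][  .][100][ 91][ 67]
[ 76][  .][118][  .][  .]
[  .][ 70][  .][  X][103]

The 25 entries sum to 2575, so each line sums to 2575/5 = 515.
Row 1 must total 515; the given cells sum to 385, so (1,4) = 130.
From column 5, 515 − (121 + 139 + 67 + 103) gives (4,5) = 85.
Main diagonal must total 515; the given cells sum to 406, so (4,4) = 109.
Row 4 needs 515; the known cells sum to 388, so (4,2) = 127.
The remaining cell in column 2 is (3,2) = 515 − 391 = 124.
Row 3 needs 515; the known cells sum to 382, so (3,1) = 133.
Column 1: 97 + 115 + 133 + 76 + ? = 515, so (5,1) = 94.
Anti-diagonal must total 515; the given cells sum to 442, so (2,4) = 73.
Using row 2: 115 + 106 + 73 + 139 + ? → (2,3) = 515 − 433 = 82.
From column 3, 515 − (79 + 82 + 100 + 118) gives (5,3) = 136.
From column 4, 515 − (130 + 73 + 91 + 109) gives (5,4) = 112.

112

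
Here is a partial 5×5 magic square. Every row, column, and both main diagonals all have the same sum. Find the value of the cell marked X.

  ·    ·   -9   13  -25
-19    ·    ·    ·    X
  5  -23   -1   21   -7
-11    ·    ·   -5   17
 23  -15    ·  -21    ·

9

Row 3 is complete and sums to -5; that is the magic constant.
Using column 1: -19 + 5 + (-11) + 23 + ? → (1,1) = -5 − (-2) = -3.
Column 4 needs -5; the known cells sum to 8, so (2,4) = -13.
The remaining cell in anti-diagonal is (4,2) = -5 − (-16) = 11.
Row 1: -3 + (-9) + 13 + (-25) + ? = -5, so (1,2) = 19.
Row 4: -11 + 11 + (-5) + 17 + ? = -5, so (4,3) = -17.
Column 2 must total -5; the given cells sum to -8, so (2,2) = 3.
Using main diagonal: -3 + 3 + (-1) + (-5) + ? → (5,5) = -5 − (-6) = 1.
Using row 5: 23 + (-15) + (-21) + 1 + ? → (5,3) = -5 − (-12) = 7.
From column 3, -5 − (-9 + (-1) + (-17) + 7) gives (2,3) = 15.
Using column 5: -25 + (-7) + 17 + 1 + ? → (2,5) = -5 − (-14) = 9.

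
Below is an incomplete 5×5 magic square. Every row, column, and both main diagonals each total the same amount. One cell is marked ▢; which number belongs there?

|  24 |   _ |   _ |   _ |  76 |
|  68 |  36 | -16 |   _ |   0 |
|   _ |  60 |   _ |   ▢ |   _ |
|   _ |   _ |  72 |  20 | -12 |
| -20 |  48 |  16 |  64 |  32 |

Row 5 is complete and sums to 140; that is the magic constant.
Row 2 needs 140; the known cells sum to 88, so (2,4) = 52.
From column 5, 140 − (76 + 0 + (-12) + 32) gives (3,5) = 44.
Main diagonal: 24 + 36 + 20 + 32 + ? = 140, so (3,3) = 28.
Anti-diagonal: 76 + 52 + 28 + (-20) + ? = 140, so (4,2) = 4.
Row 4: 4 + 72 + 20 + (-12) + ? = 140, so (4,1) = 56.
From column 1, 140 − (24 + 68 + 56 + (-20)) gives (3,1) = 12.
Column 2: 36 + 60 + 4 + 48 + ? = 140, so (1,2) = -8.
Column 3 must total 140; the given cells sum to 100, so (1,3) = 40.
Row 1 must total 140; the given cells sum to 132, so (1,4) = 8.
Row 3: 12 + 60 + 28 + 44 + ? = 140, so (3,4) = -4.

-4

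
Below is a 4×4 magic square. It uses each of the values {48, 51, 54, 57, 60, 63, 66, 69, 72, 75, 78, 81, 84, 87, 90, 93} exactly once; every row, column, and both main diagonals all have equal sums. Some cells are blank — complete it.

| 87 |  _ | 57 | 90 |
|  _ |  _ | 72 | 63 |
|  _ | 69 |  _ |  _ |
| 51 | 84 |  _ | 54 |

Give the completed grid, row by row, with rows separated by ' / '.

The 16 entries sum to 1128, so each line sums to 1128/4 = 282.
From row 1, 282 − (87 + 57 + 90) gives (1,2) = 48.
The remaining cell in row 4 is (4,3) = 282 − 189 = 93.
Column 2 needs 282; the known cells sum to 201, so (2,2) = 81.
Column 3: 57 + 72 + 93 + ? = 282, so (3,3) = 60.
Column 4: 90 + 63 + 54 + ? = 282, so (3,4) = 75.
Row 2 needs 282; the known cells sum to 216, so (2,1) = 66.
Row 3: 69 + 60 + 75 + ? = 282, so (3,1) = 78.

87 48 57 90 / 66 81 72 63 / 78 69 60 75 / 51 84 93 54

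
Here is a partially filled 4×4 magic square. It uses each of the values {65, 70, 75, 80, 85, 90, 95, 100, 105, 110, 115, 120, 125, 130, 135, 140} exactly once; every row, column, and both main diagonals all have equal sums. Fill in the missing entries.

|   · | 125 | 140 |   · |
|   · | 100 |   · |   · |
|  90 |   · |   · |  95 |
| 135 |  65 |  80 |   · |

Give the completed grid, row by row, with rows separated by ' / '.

The 16 entries sum to 1640, so each line sums to 1640/4 = 410.
The remaining cell in row 4 is (4,4) = 410 − 280 = 130.
Column 2 must total 410; the given cells sum to 290, so (3,2) = 120.
The remaining cell in row 3 is (3,3) = 410 − 305 = 105.
Column 3 needs 410; the known cells sum to 325, so (2,3) = 85.
Main diagonal must total 410; the given cells sum to 335, so (1,1) = 75.
Anti-diagonal needs 410; the known cells sum to 340, so (1,4) = 70.
Column 1 must total 410; the given cells sum to 300, so (2,1) = 110.
Column 4 needs 410; the known cells sum to 295, so (2,4) = 115.

75 125 140 70 / 110 100 85 115 / 90 120 105 95 / 135 65 80 130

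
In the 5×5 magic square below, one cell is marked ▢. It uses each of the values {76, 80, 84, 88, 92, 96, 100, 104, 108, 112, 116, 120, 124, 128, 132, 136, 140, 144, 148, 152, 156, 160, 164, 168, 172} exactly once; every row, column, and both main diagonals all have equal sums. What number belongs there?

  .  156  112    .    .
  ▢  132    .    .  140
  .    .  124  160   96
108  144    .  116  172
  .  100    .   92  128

76

The 25 entries sum to 3100, so each line sums to 3100/5 = 620.
From row 4, 620 − (108 + 144 + 116 + 172) gives (4,3) = 80.
Column 2 needs 620; the known cells sum to 532, so (3,2) = 88.
Using column 5: 140 + 96 + 172 + 128 + ? → (1,5) = 620 − 536 = 84.
Main diagonal: 132 + 124 + 116 + 128 + ? = 620, so (1,1) = 120.
Row 1: 120 + 156 + 112 + 84 + ? = 620, so (1,4) = 148.
Row 3 needs 620; the known cells sum to 468, so (3,1) = 152.
The remaining cell in column 4 is (2,4) = 620 − 516 = 104.
Anti-diagonal must total 620; the given cells sum to 456, so (5,1) = 164.
From row 5, 620 − (164 + 100 + 92 + 128) gives (5,3) = 136.
Column 1: 120 + 152 + 108 + 164 + ? = 620, so (2,1) = 76.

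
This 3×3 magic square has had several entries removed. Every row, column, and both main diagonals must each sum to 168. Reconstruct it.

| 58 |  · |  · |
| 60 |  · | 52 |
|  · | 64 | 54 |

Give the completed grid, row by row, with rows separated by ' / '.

The remaining cell in row 2 is (2,2) = 168 − 112 = 56.
Row 3 needs 168; the known cells sum to 118, so (3,1) = 50.
From column 2, 168 − (56 + 64) gives (1,2) = 48.
Column 3 must total 168; the given cells sum to 106, so (1,3) = 62.

58 48 62 / 60 56 52 / 50 64 54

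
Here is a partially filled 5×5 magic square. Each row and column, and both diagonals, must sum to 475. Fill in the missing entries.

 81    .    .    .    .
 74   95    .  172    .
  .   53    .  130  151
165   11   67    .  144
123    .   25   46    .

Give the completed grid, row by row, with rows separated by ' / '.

81 137 158 39 60 / 74 95 116 172 18 / 32 53 109 130 151 / 165 11 67 88 144 / 123 179 25 46 102

From row 4, 475 − (165 + 11 + 67 + 144) gives (4,4) = 88.
From column 1, 475 − (81 + 74 + 165 + 123) gives (3,1) = 32.
From column 4, 475 − (172 + 130 + 88 + 46) gives (1,4) = 39.
The remaining cell in row 3 is (3,3) = 475 − 366 = 109.
The remaining cell in main diagonal is (5,5) = 475 − 373 = 102.
From anti-diagonal, 475 − (172 + 109 + 11 + 123) gives (1,5) = 60.
Using row 5: 123 + 25 + 46 + 102 + ? → (5,2) = 475 − 296 = 179.
Column 2 needs 475; the known cells sum to 338, so (1,2) = 137.
Column 5: 60 + 151 + 144 + 102 + ? = 475, so (2,5) = 18.
From row 1, 475 − (81 + 137 + 39 + 60) gives (1,3) = 158.
The remaining cell in row 2 is (2,3) = 475 − 359 = 116.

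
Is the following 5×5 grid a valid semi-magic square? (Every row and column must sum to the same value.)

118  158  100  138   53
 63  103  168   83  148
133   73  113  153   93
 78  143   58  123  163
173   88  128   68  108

Row 1: 118 + 158 + 100 + 138 + 53 = 567.
Row 2: 63 + 103 + 168 + 83 + 148 = 565.
Row 3: 133 + 73 + 113 + 153 + 93 = 565.
Row 4: 78 + 143 + 58 + 123 + 163 = 565.
Row 5: 173 + 88 + 128 + 68 + 108 = 565.
Column 1: 118 + 63 + 133 + 78 + 173 = 565.
Column 2: 158 + 103 + 73 + 143 + 88 = 565.
Column 3: 100 + 168 + 113 + 58 + 128 = 567.
Column 4: 138 + 83 + 153 + 123 + 68 = 565.
Column 5: 53 + 148 + 93 + 163 + 108 = 565.

No — column 3 sums to 567 but row 3 sums to 565.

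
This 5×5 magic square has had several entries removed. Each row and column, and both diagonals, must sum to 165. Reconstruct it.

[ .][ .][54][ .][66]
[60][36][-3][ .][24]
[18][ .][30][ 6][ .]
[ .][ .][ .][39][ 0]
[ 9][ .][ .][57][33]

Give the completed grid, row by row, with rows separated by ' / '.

27 3 54 15 66 / 60 36 -3 48 24 / 18 69 30 6 42 / 51 12 63 39 0 / 9 45 21 57 33

Using row 2: 60 + 36 + (-3) + 24 + ? → (2,4) = 165 − 117 = 48.
Column 4 needs 165; the known cells sum to 150, so (1,4) = 15.
Using column 5: 66 + 24 + 0 + 33 + ? → (3,5) = 165 − 123 = 42.
Main diagonal needs 165; the known cells sum to 138, so (1,1) = 27.
Using anti-diagonal: 66 + 48 + 30 + 9 + ? → (4,2) = 165 − 153 = 12.
The remaining cell in row 1 is (1,2) = 165 − 162 = 3.
From row 3, 165 − (18 + 30 + 6 + 42) gives (3,2) = 69.
From column 1, 165 − (27 + 60 + 18 + 9) gives (4,1) = 51.
From column 2, 165 − (3 + 36 + 69 + 12) gives (5,2) = 45.
Using row 4: 51 + 12 + 39 + 0 + ? → (4,3) = 165 − 102 = 63.
Row 5 needs 165; the known cells sum to 144, so (5,3) = 21.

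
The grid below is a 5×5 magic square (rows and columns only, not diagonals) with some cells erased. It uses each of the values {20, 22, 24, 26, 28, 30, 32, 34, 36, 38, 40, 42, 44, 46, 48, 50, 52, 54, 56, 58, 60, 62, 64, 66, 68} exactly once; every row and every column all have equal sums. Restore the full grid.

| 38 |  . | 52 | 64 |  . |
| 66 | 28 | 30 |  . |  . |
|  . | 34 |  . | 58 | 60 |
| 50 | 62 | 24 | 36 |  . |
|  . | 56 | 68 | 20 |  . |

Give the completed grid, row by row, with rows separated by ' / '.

38 40 52 64 26 / 66 28 30 42 54 / 22 34 46 58 60 / 50 62 24 36 48 / 44 56 68 20 32

The 25 entries sum to 1100, so each line sums to 1100/5 = 220.
From row 4, 220 − (50 + 62 + 24 + 36) gives (4,5) = 48.
Column 2 needs 220; the known cells sum to 180, so (1,2) = 40.
Column 3 must total 220; the given cells sum to 174, so (3,3) = 46.
Column 4 needs 220; the known cells sum to 178, so (2,4) = 42.
Row 1 must total 220; the given cells sum to 194, so (1,5) = 26.
From row 2, 220 − (66 + 28 + 30 + 42) gives (2,5) = 54.
Using row 3: 34 + 46 + 58 + 60 + ? → (3,1) = 220 − 198 = 22.
The remaining cell in column 1 is (5,1) = 220 − 176 = 44.
From column 5, 220 − (26 + 54 + 60 + 48) gives (5,5) = 32.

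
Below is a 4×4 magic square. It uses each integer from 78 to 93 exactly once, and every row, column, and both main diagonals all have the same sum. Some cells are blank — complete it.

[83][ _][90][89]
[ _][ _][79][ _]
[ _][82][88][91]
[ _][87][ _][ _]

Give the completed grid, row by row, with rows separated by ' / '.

83 80 90 89 / 86 93 79 84 / 81 82 88 91 / 92 87 85 78

The entries are 78 through 93, which sum to 1368, so each line sums to 1368/4 = 342.
Using row 1: 83 + 90 + 89 + ? → (1,2) = 342 − 262 = 80.
Row 3 must total 342; the given cells sum to 261, so (3,1) = 81.
From column 2, 342 − (80 + 82 + 87) gives (2,2) = 93.
From column 3, 342 − (90 + 79 + 88) gives (4,3) = 85.
Main diagonal needs 342; the known cells sum to 264, so (4,4) = 78.
Using anti-diagonal: 89 + 79 + 82 + ? → (4,1) = 342 − 250 = 92.
Column 1 must total 342; the given cells sum to 256, so (2,1) = 86.
Column 4 needs 342; the known cells sum to 258, so (2,4) = 84.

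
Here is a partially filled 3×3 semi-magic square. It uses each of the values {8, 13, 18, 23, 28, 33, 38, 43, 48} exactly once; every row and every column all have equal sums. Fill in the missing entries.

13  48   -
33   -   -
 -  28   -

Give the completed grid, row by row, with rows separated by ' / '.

The 9 entries sum to 252, so each line sums to 252/3 = 84.
Using row 1: 13 + 48 + ? → (1,3) = 84 − 61 = 23.
Column 1 needs 84; the known cells sum to 46, so (3,1) = 38.
From column 2, 84 − (48 + 28) gives (2,2) = 8.
Row 2 must total 84; the given cells sum to 41, so (2,3) = 43.
Row 3 must total 84; the given cells sum to 66, so (3,3) = 18.

13 48 23 / 33 8 43 / 38 28 18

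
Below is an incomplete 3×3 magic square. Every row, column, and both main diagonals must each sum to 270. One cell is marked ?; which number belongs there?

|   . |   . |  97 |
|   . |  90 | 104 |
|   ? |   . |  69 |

83

Row 2 needs 270; the known cells sum to 194, so (2,1) = 76.
Main diagonal must total 270; the given cells sum to 159, so (1,1) = 111.
Using anti-diagonal: 97 + 90 + ? → (3,1) = 270 − 187 = 83.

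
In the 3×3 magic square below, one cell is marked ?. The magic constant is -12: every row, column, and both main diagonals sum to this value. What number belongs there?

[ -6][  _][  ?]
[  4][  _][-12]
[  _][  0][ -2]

Row 2 needs -12; the known cells sum to -8, so (2,2) = -4.
Row 3 must total -12; the given cells sum to -2, so (3,1) = -10.
Using column 2: -4 + 0 + ? → (1,2) = -12 − (-4) = -8.
The remaining cell in column 3 is (1,3) = -12 − (-14) = 2.

2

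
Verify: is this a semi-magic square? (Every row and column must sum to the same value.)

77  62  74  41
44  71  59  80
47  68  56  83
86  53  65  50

Yes

Row 1: 77 + 62 + 74 + 41 = 254.
Row 2: 44 + 71 + 59 + 80 = 254.
Row 3: 47 + 68 + 56 + 83 = 254.
Row 4: 86 + 53 + 65 + 50 = 254.
Column 1: 77 + 44 + 47 + 86 = 254.
Column 2: 62 + 71 + 68 + 53 = 254.
Column 3: 74 + 59 + 56 + 65 = 254.
Column 4: 41 + 80 + 83 + 50 = 254.
All lines sum to 254.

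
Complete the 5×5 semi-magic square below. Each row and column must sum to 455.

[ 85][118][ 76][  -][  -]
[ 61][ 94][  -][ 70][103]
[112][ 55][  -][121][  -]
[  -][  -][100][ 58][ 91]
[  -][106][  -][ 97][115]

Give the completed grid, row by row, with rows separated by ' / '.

85 118 76 109 67 / 61 94 127 70 103 / 112 55 88 121 79 / 124 82 100 58 91 / 73 106 64 97 115

Using row 2: 61 + 94 + 70 + 103 + ? → (2,3) = 455 − 328 = 127.
The remaining cell in column 2 is (4,2) = 455 − 373 = 82.
Column 4 needs 455; the known cells sum to 346, so (1,4) = 109.
Using row 1: 85 + 118 + 76 + 109 + ? → (1,5) = 455 − 388 = 67.
Row 4 must total 455; the given cells sum to 331, so (4,1) = 124.
Column 1 must total 455; the given cells sum to 382, so (5,1) = 73.
The remaining cell in column 5 is (3,5) = 455 − 376 = 79.
Using row 3: 112 + 55 + 121 + 79 + ? → (3,3) = 455 − 367 = 88.
From row 5, 455 − (73 + 106 + 97 + 115) gives (5,3) = 64.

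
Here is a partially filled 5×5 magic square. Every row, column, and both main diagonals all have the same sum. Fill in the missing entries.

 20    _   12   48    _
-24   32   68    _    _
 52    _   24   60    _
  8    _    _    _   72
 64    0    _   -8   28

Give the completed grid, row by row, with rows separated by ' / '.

Column 1 is already complete: 20 + -24 + 52 + 8 + 64 = 120, so that is the magic constant.
Using row 5: 64 + 0 + (-8) + 28 + ? → (5,3) = 120 − 84 = 36.
From column 3, 120 − (12 + 68 + 24 + 36) gives (4,3) = -20.
Main diagonal needs 120; the known cells sum to 104, so (4,4) = 16.
From row 4, 120 − (8 + (-20) + 16 + 72) gives (4,2) = 44.
Using column 4: 48 + 60 + 16 + (-8) + ? → (2,4) = 120 − 116 = 4.
Anti-diagonal: 4 + 24 + 44 + 64 + ? = 120, so (1,5) = -16.
From row 1, 120 − (20 + 12 + 48 + (-16)) gives (1,2) = 56.
Row 2: -24 + 32 + 68 + 4 + ? = 120, so (2,5) = 40.
Column 2: 56 + 32 + 44 + 0 + ? = 120, so (3,2) = -12.
Using column 5: -16 + 40 + 72 + 28 + ? → (3,5) = 120 − 124 = -4.

20 56 12 48 -16 / -24 32 68 4 40 / 52 -12 24 60 -4 / 8 44 -20 16 72 / 64 0 36 -8 28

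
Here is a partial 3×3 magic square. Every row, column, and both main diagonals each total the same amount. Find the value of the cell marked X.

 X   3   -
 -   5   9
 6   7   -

Column 2 is complete and sums to 15; that is the magic constant.
Row 2 must total 15; the given cells sum to 14, so (2,1) = 1.
The remaining cell in row 3 is (3,3) = 15 − 13 = 2.
From column 1, 15 − (1 + 6) gives (1,1) = 8.

8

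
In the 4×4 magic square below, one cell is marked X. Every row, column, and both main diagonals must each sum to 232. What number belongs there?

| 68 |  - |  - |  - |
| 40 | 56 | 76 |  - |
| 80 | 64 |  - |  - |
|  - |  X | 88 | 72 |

28

Row 2 must total 232; the given cells sum to 172, so (2,4) = 60.
Column 1 needs 232; the known cells sum to 188, so (4,1) = 44.
The remaining cell in main diagonal is (3,3) = 232 − 196 = 36.
Anti-diagonal must total 232; the given cells sum to 184, so (1,4) = 48.
Row 3 needs 232; the known cells sum to 180, so (3,4) = 52.
Row 4 must total 232; the given cells sum to 204, so (4,2) = 28.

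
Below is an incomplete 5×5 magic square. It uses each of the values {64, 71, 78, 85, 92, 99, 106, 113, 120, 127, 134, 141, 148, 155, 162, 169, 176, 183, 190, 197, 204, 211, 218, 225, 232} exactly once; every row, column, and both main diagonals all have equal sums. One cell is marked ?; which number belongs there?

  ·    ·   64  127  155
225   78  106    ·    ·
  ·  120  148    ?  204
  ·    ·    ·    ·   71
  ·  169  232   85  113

The 25 entries sum to 3700, so each line sums to 3700/5 = 740.
Row 5 must total 740; the given cells sum to 599, so (5,1) = 141.
Column 3 needs 740; the known cells sum to 550, so (4,3) = 190.
Column 5 needs 740; the known cells sum to 543, so (2,5) = 197.
From row 2, 740 − (225 + 78 + 106 + 197) gives (2,4) = 134.
Using anti-diagonal: 155 + 134 + 148 + 141 + ? → (4,2) = 740 − 578 = 162.
Using column 2: 78 + 120 + 162 + 169 + ? → (1,2) = 740 − 529 = 211.
Row 1: 211 + 64 + 127 + 155 + ? = 740, so (1,1) = 183.
Using main diagonal: 183 + 78 + 148 + 113 + ? → (4,4) = 740 − 522 = 218.
The remaining cell in row 4 is (4,1) = 740 − 641 = 99.
The remaining cell in column 1 is (3,1) = 740 − 648 = 92.
Column 4 must total 740; the given cells sum to 564, so (3,4) = 176.

176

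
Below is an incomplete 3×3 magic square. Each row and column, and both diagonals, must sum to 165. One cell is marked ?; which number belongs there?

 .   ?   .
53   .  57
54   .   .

Using row 2: 53 + 57 + ? → (2,2) = 165 − 110 = 55.
Using column 1: 53 + 54 + ? → (1,1) = 165 − 107 = 58.
From main diagonal, 165 − (58 + 55) gives (3,3) = 52.
Using anti-diagonal: 55 + 54 + ? → (1,3) = 165 − 109 = 56.
From row 1, 165 − (58 + 56) gives (1,2) = 51.

51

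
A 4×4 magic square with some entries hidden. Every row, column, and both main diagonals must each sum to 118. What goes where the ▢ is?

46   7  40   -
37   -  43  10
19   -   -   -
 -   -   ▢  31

22

From row 1, 118 − (46 + 7 + 40) gives (1,4) = 25.
The remaining cell in row 2 is (2,2) = 118 − 90 = 28.
Using column 1: 46 + 37 + 19 + ? → (4,1) = 118 − 102 = 16.
From column 4, 118 − (25 + 10 + 31) gives (3,4) = 52.
The remaining cell in main diagonal is (3,3) = 118 − 105 = 13.
Anti-diagonal needs 118; the known cells sum to 84, so (3,2) = 34.
The remaining cell in column 2 is (4,2) = 118 − 69 = 49.
Column 3: 40 + 43 + 13 + ? = 118, so (4,3) = 22.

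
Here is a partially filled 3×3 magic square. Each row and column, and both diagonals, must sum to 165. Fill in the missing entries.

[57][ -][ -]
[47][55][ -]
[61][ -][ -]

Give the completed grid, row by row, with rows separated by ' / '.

Using row 2: 47 + 55 + ? → (2,3) = 165 − 102 = 63.
Main diagonal: 57 + 55 + ? = 165, so (3,3) = 53.
From anti-diagonal, 165 − (55 + 61) gives (1,3) = 49.
Row 1 must total 165; the given cells sum to 106, so (1,2) = 59.
The remaining cell in row 3 is (3,2) = 165 − 114 = 51.

57 59 49 / 47 55 63 / 61 51 53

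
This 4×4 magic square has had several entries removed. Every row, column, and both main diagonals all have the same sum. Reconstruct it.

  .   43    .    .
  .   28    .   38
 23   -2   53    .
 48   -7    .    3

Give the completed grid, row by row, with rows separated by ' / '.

Column 2 is already complete: 43 + 28 + -2 + -7 = 62, so that is the magic constant.
Row 3 needs 62; the known cells sum to 74, so (3,4) = -12.
Row 4 must total 62; the given cells sum to 44, so (4,3) = 18.
The remaining cell in column 4 is (1,4) = 62 − 29 = 33.
The remaining cell in main diagonal is (1,1) = 62 − 84 = -22.
From anti-diagonal, 62 − (33 + (-2) + 48) gives (2,3) = -17.
Row 1 must total 62; the given cells sum to 54, so (1,3) = 8.
Row 2 must total 62; the given cells sum to 49, so (2,1) = 13.

-22 43 8 33 / 13 28 -17 38 / 23 -2 53 -12 / 48 -7 18 3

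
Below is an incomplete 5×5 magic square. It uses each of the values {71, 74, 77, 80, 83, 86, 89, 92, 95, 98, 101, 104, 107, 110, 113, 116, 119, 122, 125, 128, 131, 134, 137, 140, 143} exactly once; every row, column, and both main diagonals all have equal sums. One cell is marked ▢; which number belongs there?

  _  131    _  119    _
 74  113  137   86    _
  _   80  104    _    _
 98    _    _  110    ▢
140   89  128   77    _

The 25 entries sum to 2675, so each line sums to 2675/5 = 535.
Row 2 must total 535; the given cells sum to 410, so (2,5) = 125.
Row 5 needs 535; the known cells sum to 434, so (5,5) = 101.
Column 2 needs 535; the known cells sum to 413, so (4,2) = 122.
Column 4: 119 + 86 + 110 + 77 + ? = 535, so (3,4) = 143.
From main diagonal, 535 − (113 + 104 + 110 + 101) gives (1,1) = 107.
Anti-diagonal needs 535; the known cells sum to 452, so (1,5) = 83.
Row 1 must total 535; the given cells sum to 440, so (1,3) = 95.
The remaining cell in column 1 is (3,1) = 535 − 419 = 116.
Using column 3: 95 + 137 + 104 + 128 + ? → (4,3) = 535 − 464 = 71.
From row 3, 535 − (116 + 80 + 104 + 143) gives (3,5) = 92.
From row 4, 535 − (98 + 122 + 71 + 110) gives (4,5) = 134.

134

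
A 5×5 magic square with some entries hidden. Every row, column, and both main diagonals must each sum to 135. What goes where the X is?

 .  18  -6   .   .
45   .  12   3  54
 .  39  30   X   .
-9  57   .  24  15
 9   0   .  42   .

6

Row 2: 45 + 12 + 3 + 54 + ? = 135, so (2,2) = 21.
Row 4: -9 + 57 + 24 + 15 + ? = 135, so (4,3) = 48.
Column 3: -6 + 12 + 30 + 48 + ? = 135, so (5,3) = 51.
The remaining cell in anti-diagonal is (1,5) = 135 − 99 = 36.
From row 5, 135 − (9 + 0 + 51 + 42) gives (5,5) = 33.
Column 5: 36 + 54 + 15 + 33 + ? = 135, so (3,5) = -3.
Main diagonal needs 135; the known cells sum to 108, so (1,1) = 27.
The remaining cell in row 1 is (1,4) = 135 − 75 = 60.
From column 1, 135 − (27 + 45 + (-9) + 9) gives (3,1) = 63.
Using column 4: 60 + 3 + 24 + 42 + ? → (3,4) = 135 − 129 = 6.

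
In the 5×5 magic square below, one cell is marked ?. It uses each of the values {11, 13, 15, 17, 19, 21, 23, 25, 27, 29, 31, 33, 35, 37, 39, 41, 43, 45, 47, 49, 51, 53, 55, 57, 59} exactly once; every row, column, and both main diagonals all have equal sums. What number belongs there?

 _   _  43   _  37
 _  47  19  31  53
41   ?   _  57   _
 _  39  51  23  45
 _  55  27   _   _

13

The 25 entries sum to 875, so each line sums to 875/5 = 175.
Using row 2: 47 + 19 + 31 + 53 + ? → (2,1) = 175 − 150 = 25.
Row 4: 39 + 51 + 23 + 45 + ? = 175, so (4,1) = 17.
Column 3: 43 + 19 + 51 + 27 + ? = 175, so (3,3) = 35.
Anti-diagonal: 37 + 31 + 35 + 39 + ? = 175, so (5,1) = 33.
From column 1, 175 − (25 + 41 + 17 + 33) gives (1,1) = 59.
From main diagonal, 175 − (59 + 47 + 35 + 23) gives (5,5) = 11.
Using row 5: 33 + 55 + 27 + 11 + ? → (5,4) = 175 − 126 = 49.
Column 4 must total 175; the given cells sum to 160, so (1,4) = 15.
The remaining cell in column 5 is (3,5) = 175 − 146 = 29.
Row 1: 59 + 43 + 15 + 37 + ? = 175, so (1,2) = 21.
Row 3: 41 + 35 + 57 + 29 + ? = 175, so (3,2) = 13.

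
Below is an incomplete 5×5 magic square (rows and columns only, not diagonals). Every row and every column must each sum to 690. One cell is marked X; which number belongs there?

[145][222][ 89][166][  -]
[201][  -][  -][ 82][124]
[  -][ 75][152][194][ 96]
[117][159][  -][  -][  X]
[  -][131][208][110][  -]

215

Row 1 must total 690; the given cells sum to 622, so (1,5) = 68.
Using row 3: 75 + 152 + 194 + 96 + ? → (3,1) = 690 − 517 = 173.
Column 1 must total 690; the given cells sum to 636, so (5,1) = 54.
Column 2 must total 690; the given cells sum to 587, so (2,2) = 103.
The remaining cell in column 4 is (4,4) = 690 − 552 = 138.
Row 2 needs 690; the known cells sum to 510, so (2,3) = 180.
Row 5: 54 + 131 + 208 + 110 + ? = 690, so (5,5) = 187.
Column 3: 89 + 180 + 152 + 208 + ? = 690, so (4,3) = 61.
Column 5: 68 + 124 + 96 + 187 + ? = 690, so (4,5) = 215.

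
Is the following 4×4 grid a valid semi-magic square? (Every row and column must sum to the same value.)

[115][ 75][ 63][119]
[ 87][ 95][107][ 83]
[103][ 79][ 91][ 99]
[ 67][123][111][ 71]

Yes

Row 1: 115 + 75 + 63 + 119 = 372.
Row 2: 87 + 95 + 107 + 83 = 372.
Row 3: 103 + 79 + 91 + 99 = 372.
Row 4: 67 + 123 + 111 + 71 = 372.
Column 1: 115 + 87 + 103 + 67 = 372.
Column 2: 75 + 95 + 79 + 123 = 372.
Column 3: 63 + 107 + 91 + 111 = 372.
Column 4: 119 + 83 + 99 + 71 = 372.
All lines sum to 372.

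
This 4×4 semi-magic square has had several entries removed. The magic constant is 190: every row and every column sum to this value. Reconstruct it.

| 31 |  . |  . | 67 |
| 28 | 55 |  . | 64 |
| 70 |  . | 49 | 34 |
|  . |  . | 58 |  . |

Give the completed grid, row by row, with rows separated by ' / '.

31 52 40 67 / 28 55 43 64 / 70 37 49 34 / 61 46 58 25

The remaining cell in row 2 is (2,3) = 190 − 147 = 43.
Row 3: 70 + 49 + 34 + ? = 190, so (3,2) = 37.
Column 1 needs 190; the known cells sum to 129, so (4,1) = 61.
Column 3 must total 190; the given cells sum to 150, so (1,3) = 40.
Column 4: 67 + 64 + 34 + ? = 190, so (4,4) = 25.
Row 1: 31 + 40 + 67 + ? = 190, so (1,2) = 52.
From row 4, 190 − (61 + 58 + 25) gives (4,2) = 46.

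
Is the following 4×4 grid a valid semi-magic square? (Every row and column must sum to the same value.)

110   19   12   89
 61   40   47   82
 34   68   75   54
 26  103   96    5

No — column 1 sums to 231 but column 4 sums to 230.

Row 1: 110 + 19 + 12 + 89 = 230.
Row 2: 61 + 40 + 47 + 82 = 230.
Row 3: 34 + 68 + 75 + 54 = 231.
Row 4: 26 + 103 + 96 + 5 = 230.
Column 1: 110 + 61 + 34 + 26 = 231.
Column 2: 19 + 40 + 68 + 103 = 230.
Column 3: 12 + 47 + 75 + 96 = 230.
Column 4: 89 + 82 + 54 + 5 = 230.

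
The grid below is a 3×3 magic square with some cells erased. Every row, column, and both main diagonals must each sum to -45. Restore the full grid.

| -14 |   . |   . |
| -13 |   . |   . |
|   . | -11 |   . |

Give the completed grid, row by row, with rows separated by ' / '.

-14 -19 -12 / -13 -15 -17 / -18 -11 -16

Using column 1: -14 + (-13) + ? → (3,1) = -45 − (-27) = -18.
From row 3, -45 − (-18 + (-11)) gives (3,3) = -16.
The remaining cell in main diagonal is (2,2) = -45 − (-30) = -15.
Using anti-diagonal: -15 + (-18) + ? → (1,3) = -45 − (-33) = -12.
Row 1: -14 + (-12) + ? = -45, so (1,2) = -19.
Row 2: -13 + (-15) + ? = -45, so (2,3) = -17.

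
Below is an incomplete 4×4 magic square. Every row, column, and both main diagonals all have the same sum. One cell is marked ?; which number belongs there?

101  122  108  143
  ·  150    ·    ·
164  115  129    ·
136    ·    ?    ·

157

Row 1 is complete and sums to 474; that is the magic constant.
Row 3 needs 474; the known cells sum to 408, so (3,4) = 66.
Using column 1: 101 + 164 + 136 + ? → (2,1) = 474 − 401 = 73.
From column 2, 474 − (122 + 150 + 115) gives (4,2) = 87.
Main diagonal: 101 + 150 + 129 + ? = 474, so (4,4) = 94.
The remaining cell in anti-diagonal is (2,3) = 474 − 394 = 80.
Row 2 needs 474; the known cells sum to 303, so (2,4) = 171.
Row 4 needs 474; the known cells sum to 317, so (4,3) = 157.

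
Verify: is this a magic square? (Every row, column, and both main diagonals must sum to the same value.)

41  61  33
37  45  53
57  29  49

Row 1: 41 + 61 + 33 = 135.
Row 2: 37 + 45 + 53 = 135.
Row 3: 57 + 29 + 49 = 135.
Column 1: 41 + 37 + 57 = 135.
Column 2: 61 + 45 + 29 = 135.
Column 3: 33 + 53 + 49 = 135.
Main diagonal: 41 + 45 + 49 = 135.
Anti-diagonal: 33 + 45 + 57 = 135.
All lines sum to 135.

Yes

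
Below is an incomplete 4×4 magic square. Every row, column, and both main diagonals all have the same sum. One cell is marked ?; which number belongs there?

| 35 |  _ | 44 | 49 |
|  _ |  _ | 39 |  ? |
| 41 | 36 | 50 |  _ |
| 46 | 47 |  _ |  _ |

38

Anti-diagonal is complete and sums to 170; that is the magic constant.
Row 1: 35 + 44 + 49 + ? = 170, so (1,2) = 42.
The remaining cell in row 3 is (3,4) = 170 − 127 = 43.
Column 1 must total 170; the given cells sum to 122, so (2,1) = 48.
Using column 2: 42 + 36 + 47 + ? → (2,2) = 170 − 125 = 45.
The remaining cell in column 3 is (4,3) = 170 − 133 = 37.
The remaining cell in main diagonal is (4,4) = 170 − 130 = 40.
Using row 2: 48 + 45 + 39 + ? → (2,4) = 170 − 132 = 38.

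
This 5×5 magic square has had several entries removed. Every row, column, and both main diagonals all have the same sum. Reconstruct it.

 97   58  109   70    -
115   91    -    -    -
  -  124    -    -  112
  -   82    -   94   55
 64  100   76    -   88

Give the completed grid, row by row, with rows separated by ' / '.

Column 2 is already complete: 58 + 91 + 124 + 82 + 100 = 455, so that is the magic constant.
From row 1, 455 − (97 + 58 + 109 + 70) gives (1,5) = 121.
Row 5 needs 455; the known cells sum to 328, so (5,4) = 127.
Column 5 needs 455; the known cells sum to 376, so (2,5) = 79.
Main diagonal must total 455; the given cells sum to 370, so (3,3) = 85.
Anti-diagonal needs 455; the known cells sum to 352, so (2,4) = 103.
Row 2: 115 + 91 + 103 + 79 + ? = 455, so (2,3) = 67.
Column 3 must total 455; the given cells sum to 337, so (4,3) = 118.
The remaining cell in column 4 is (3,4) = 455 − 394 = 61.
The remaining cell in row 3 is (3,1) = 455 − 382 = 73.
Row 4 must total 455; the given cells sum to 349, so (4,1) = 106.

97 58 109 70 121 / 115 91 67 103 79 / 73 124 85 61 112 / 106 82 118 94 55 / 64 100 76 127 88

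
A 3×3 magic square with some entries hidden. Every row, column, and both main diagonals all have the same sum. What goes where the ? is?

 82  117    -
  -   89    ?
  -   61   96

Column 2 is complete and sums to 267; that is the magic constant.
Row 1 must total 267; the given cells sum to 199, so (1,3) = 68.
Row 3 must total 267; the given cells sum to 157, so (3,1) = 110.
Column 1 needs 267; the known cells sum to 192, so (2,1) = 75.
From column 3, 267 − (68 + 96) gives (2,3) = 103.

103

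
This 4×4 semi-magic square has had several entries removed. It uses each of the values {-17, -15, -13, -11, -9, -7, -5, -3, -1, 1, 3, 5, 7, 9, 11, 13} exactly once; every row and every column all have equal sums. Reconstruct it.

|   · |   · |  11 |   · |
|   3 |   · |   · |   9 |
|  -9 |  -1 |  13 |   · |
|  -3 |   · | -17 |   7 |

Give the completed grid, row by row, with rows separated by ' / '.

The 16 entries sum to -32, so each line sums to -32/4 = -8.
The remaining cell in row 3 is (3,4) = -8 − 3 = -11.
Row 4: -3 + (-17) + 7 + ? = -8, so (4,2) = 5.
Column 1: 3 + (-9) + (-3) + ? = -8, so (1,1) = 1.
Using column 3: 11 + 13 + (-17) + ? → (2,3) = -8 − 7 = -15.
The remaining cell in column 4 is (1,4) = -8 − 5 = -13.
Row 1 needs -8; the known cells sum to -1, so (1,2) = -7.
Row 2 needs -8; the known cells sum to -3, so (2,2) = -5.

1 -7 11 -13 / 3 -5 -15 9 / -9 -1 13 -11 / -3 5 -17 7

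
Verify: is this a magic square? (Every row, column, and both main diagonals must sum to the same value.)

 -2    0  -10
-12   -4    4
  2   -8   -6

Yes

Row 1: -2 + 0 + (-10) = -12.
Row 2: -12 + (-4) + 4 = -12.
Row 3: 2 + (-8) + (-6) = -12.
Column 1: -2 + (-12) + 2 = -12.
Column 2: 0 + (-4) + (-8) = -12.
Column 3: -10 + 4 + (-6) = -12.
Main diagonal: -2 + (-4) + (-6) = -12.
Anti-diagonal: -10 + (-4) + 2 = -12.
All lines sum to -12.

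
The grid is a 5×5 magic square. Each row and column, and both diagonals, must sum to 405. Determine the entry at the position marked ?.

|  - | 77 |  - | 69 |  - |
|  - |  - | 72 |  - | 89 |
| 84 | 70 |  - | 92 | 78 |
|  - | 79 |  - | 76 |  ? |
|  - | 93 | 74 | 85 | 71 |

87

The remaining cell in row 3 is (3,3) = 405 − 324 = 81.
The remaining cell in row 5 is (5,1) = 405 − 323 = 82.
Using column 2: 77 + 70 + 79 + 93 + ? → (2,2) = 405 − 319 = 86.
The remaining cell in column 4 is (2,4) = 405 − 322 = 83.
The remaining cell in main diagonal is (1,1) = 405 − 314 = 91.
From anti-diagonal, 405 − (83 + 81 + 79 + 82) gives (1,5) = 80.
Row 1 needs 405; the known cells sum to 317, so (1,3) = 88.
The remaining cell in row 2 is (2,1) = 405 − 330 = 75.
Column 1 needs 405; the known cells sum to 332, so (4,1) = 73.
From column 3, 405 − (88 + 72 + 81 + 74) gives (4,3) = 90.
Column 5: 80 + 89 + 78 + 71 + ? = 405, so (4,5) = 87.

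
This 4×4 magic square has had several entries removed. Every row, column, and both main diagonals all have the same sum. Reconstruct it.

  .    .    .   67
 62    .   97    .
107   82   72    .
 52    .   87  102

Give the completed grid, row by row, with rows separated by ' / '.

77 112 42 67 / 62 47 97 92 / 107 82 72 37 / 52 57 87 102

Anti-diagonal is already complete: 67 + 97 + 82 + 52 = 298, so that is the magic constant.
The remaining cell in row 3 is (3,4) = 298 − 261 = 37.
The remaining cell in row 4 is (4,2) = 298 − 241 = 57.
Column 1: 62 + 107 + 52 + ? = 298, so (1,1) = 77.
From column 3, 298 − (97 + 72 + 87) gives (1,3) = 42.
Column 4 must total 298; the given cells sum to 206, so (2,4) = 92.
Main diagonal must total 298; the given cells sum to 251, so (2,2) = 47.
Using row 1: 77 + 42 + 67 + ? → (1,2) = 298 − 186 = 112.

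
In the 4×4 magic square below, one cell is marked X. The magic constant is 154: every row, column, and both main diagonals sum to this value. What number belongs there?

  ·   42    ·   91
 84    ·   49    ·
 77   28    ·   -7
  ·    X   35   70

63

Row 3: 77 + 28 + (-7) + ? = 154, so (3,3) = 56.
The remaining cell in column 3 is (1,3) = 154 − 140 = 14.
Using column 4: 91 + (-7) + 70 + ? → (2,4) = 154 − 154 = 0.
Anti-diagonal must total 154; the given cells sum to 168, so (4,1) = -14.
Using row 1: 42 + 14 + 91 + ? → (1,1) = 154 − 147 = 7.
Using row 2: 84 + 49 + 0 + ? → (2,2) = 154 − 133 = 21.
Row 4: -14 + 35 + 70 + ? = 154, so (4,2) = 63.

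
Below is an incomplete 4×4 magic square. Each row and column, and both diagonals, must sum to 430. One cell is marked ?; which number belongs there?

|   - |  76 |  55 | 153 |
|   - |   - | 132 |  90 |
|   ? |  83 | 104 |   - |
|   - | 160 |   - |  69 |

125

Using row 1: 76 + 55 + 153 + ? → (1,1) = 430 − 284 = 146.
Using column 2: 76 + 83 + 160 + ? → (2,2) = 430 − 319 = 111.
The remaining cell in column 3 is (4,3) = 430 − 291 = 139.
Column 4 needs 430; the known cells sum to 312, so (3,4) = 118.
Using anti-diagonal: 153 + 132 + 83 + ? → (4,1) = 430 − 368 = 62.
Using row 2: 111 + 132 + 90 + ? → (2,1) = 430 − 333 = 97.
Row 3 must total 430; the given cells sum to 305, so (3,1) = 125.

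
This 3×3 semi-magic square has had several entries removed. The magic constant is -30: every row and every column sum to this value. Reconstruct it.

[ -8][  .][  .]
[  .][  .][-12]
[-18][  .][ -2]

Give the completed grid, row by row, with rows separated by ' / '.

-8 -6 -16 / -4 -14 -12 / -18 -10 -2

The remaining cell in row 3 is (3,2) = -30 − (-20) = -10.
From column 1, -30 − (-8 + (-18)) gives (2,1) = -4.
From column 3, -30 − (-12 + (-2)) gives (1,3) = -16.
The remaining cell in row 1 is (1,2) = -30 − (-24) = -6.
Row 2 must total -30; the given cells sum to -16, so (2,2) = -14.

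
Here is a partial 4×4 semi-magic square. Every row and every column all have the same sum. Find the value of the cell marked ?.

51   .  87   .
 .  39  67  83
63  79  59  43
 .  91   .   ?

47

Row 3 is complete and sums to 244; that is the magic constant.
From row 2, 244 − (39 + 67 + 83) gives (2,1) = 55.
Using column 1: 51 + 55 + 63 + ? → (4,1) = 244 − 169 = 75.
The remaining cell in column 2 is (1,2) = 244 − 209 = 35.
Column 3 needs 244; the known cells sum to 213, so (4,3) = 31.
Using row 1: 51 + 35 + 87 + ? → (1,4) = 244 − 173 = 71.
Using row 4: 75 + 91 + 31 + ? → (4,4) = 244 − 197 = 47.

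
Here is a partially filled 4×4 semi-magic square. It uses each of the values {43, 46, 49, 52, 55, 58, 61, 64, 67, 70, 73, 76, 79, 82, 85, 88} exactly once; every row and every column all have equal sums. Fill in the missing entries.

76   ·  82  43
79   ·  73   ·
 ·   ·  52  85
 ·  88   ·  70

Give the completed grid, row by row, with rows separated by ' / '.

76 61 82 43 / 79 46 73 64 / 58 67 52 85 / 49 88 55 70

The 16 entries sum to 1048, so each line sums to 1048/4 = 262.
From row 1, 262 − (76 + 82 + 43) gives (1,2) = 61.
Column 3 must total 262; the given cells sum to 207, so (4,3) = 55.
Column 4: 43 + 85 + 70 + ? = 262, so (2,4) = 64.
Row 2: 79 + 73 + 64 + ? = 262, so (2,2) = 46.
Row 4 needs 262; the known cells sum to 213, so (4,1) = 49.
From column 1, 262 − (76 + 79 + 49) gives (3,1) = 58.
Using column 2: 61 + 46 + 88 + ? → (3,2) = 262 − 195 = 67.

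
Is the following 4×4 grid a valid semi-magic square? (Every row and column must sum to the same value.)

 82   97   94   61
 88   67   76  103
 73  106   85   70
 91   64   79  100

Yes

Row 1: 82 + 97 + 94 + 61 = 334.
Row 2: 88 + 67 + 76 + 103 = 334.
Row 3: 73 + 106 + 85 + 70 = 334.
Row 4: 91 + 64 + 79 + 100 = 334.
Column 1: 82 + 88 + 73 + 91 = 334.
Column 2: 97 + 67 + 106 + 64 = 334.
Column 3: 94 + 76 + 85 + 79 = 334.
Column 4: 61 + 103 + 70 + 100 = 334.
All lines sum to 334.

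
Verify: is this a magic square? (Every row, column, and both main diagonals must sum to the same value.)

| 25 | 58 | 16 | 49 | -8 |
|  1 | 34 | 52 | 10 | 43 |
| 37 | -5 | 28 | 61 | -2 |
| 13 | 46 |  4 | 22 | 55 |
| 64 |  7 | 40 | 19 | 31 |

Row 1: 25 + 58 + 16 + 49 + (-8) = 140.
Row 2: 1 + 34 + 52 + 10 + 43 = 140.
Row 3: 37 + (-5) + 28 + 61 + (-2) = 119.
Row 4: 13 + 46 + 4 + 22 + 55 = 140.
Row 5: 64 + 7 + 40 + 19 + 31 = 161.
Column 1: 25 + 1 + 37 + 13 + 64 = 140.
Column 2: 58 + 34 + (-5) + 46 + 7 = 140.
Column 3: 16 + 52 + 28 + 4 + 40 = 140.
Column 4: 49 + 10 + 61 + 22 + 19 = 161.
Column 5: -8 + 43 + (-2) + 55 + 31 = 119.
Main diagonal: 25 + 34 + 28 + 22 + 31 = 140.
Anti-diagonal: -8 + 10 + 28 + 46 + 64 = 140.

No — main diagonal sums to 140 but column 5 sums to 119.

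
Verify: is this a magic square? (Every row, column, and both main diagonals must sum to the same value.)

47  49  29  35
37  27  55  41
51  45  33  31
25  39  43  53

Yes

Row 1: 47 + 49 + 29 + 35 = 160.
Row 2: 37 + 27 + 55 + 41 = 160.
Row 3: 51 + 45 + 33 + 31 = 160.
Row 4: 25 + 39 + 43 + 53 = 160.
Column 1: 47 + 37 + 51 + 25 = 160.
Column 2: 49 + 27 + 45 + 39 = 160.
Column 3: 29 + 55 + 33 + 43 = 160.
Column 4: 35 + 41 + 31 + 53 = 160.
Main diagonal: 47 + 27 + 33 + 53 = 160.
Anti-diagonal: 35 + 55 + 45 + 25 = 160.
All lines sum to 160.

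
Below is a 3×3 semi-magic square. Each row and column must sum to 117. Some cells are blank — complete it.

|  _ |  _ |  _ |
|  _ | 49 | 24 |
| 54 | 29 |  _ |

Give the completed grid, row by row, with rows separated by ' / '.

Row 2 must total 117; the given cells sum to 73, so (2,1) = 44.
Row 3: 54 + 29 + ? = 117, so (3,3) = 34.
Column 1: 44 + 54 + ? = 117, so (1,1) = 19.
Column 2 needs 117; the known cells sum to 78, so (1,2) = 39.
The remaining cell in column 3 is (1,3) = 117 − 58 = 59.

19 39 59 / 44 49 24 / 54 29 34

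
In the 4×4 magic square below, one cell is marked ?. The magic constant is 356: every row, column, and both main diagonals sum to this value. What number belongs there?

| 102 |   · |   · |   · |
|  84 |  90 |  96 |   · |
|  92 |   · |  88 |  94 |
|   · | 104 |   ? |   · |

98

Row 2 must total 356; the given cells sum to 270, so (2,4) = 86.
Using row 3: 92 + 88 + 94 + ? → (3,2) = 356 − 274 = 82.
The remaining cell in column 1 is (4,1) = 356 − 278 = 78.
The remaining cell in column 2 is (1,2) = 356 − 276 = 80.
Main diagonal needs 356; the known cells sum to 280, so (4,4) = 76.
Using anti-diagonal: 96 + 82 + 78 + ? → (1,4) = 356 − 256 = 100.
From row 1, 356 − (102 + 80 + 100) gives (1,3) = 74.
From row 4, 356 − (78 + 104 + 76) gives (4,3) = 98.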